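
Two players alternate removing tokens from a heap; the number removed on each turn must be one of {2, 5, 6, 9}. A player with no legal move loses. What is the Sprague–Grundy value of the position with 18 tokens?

G(0) = 0
G(1) = mex{} = 0
G(2) = mex{0} = 1
G(3) = mex{0} = 1
G(4) = mex{1} = 0
G(5) = mex{1,0} = 2
G(6) = mex{0,0,0} = 1
G(7) = mex{2,1,0} = 3
G(8) = mex{1,1,1} = 0
G(9) = mex{3,0,1,0} = 2
G(10) = mex{0,2,0,0} = 1
G(11) = mex{2,1,2,1} = 0
G(12) = mex{1,3,1,1} = 0
G(13) = mex{0,0,3,0} = 1
G(14) = mex{0,2,0,2} = 1
G(15) = mex{1,1,2,1} = 0
G(16) = mex{1,0,1,3} = 2
G(17) = mex{0,0,0,0} = 1
G(18) = mex{2,1,0,2} = 3

3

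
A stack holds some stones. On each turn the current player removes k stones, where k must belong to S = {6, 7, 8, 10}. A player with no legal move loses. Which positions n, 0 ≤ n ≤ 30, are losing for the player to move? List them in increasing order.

G(0) = 0
G(1) = mex{} = 0
G(2) = mex{} = 0
G(3) = mex{} = 0
G(4) = mex{} = 0
G(5) = mex{} = 0
G(6) = mex{0} = 1
G(7) = mex{0,0} = 1
G(8) = mex{0,0,0} = 1
G(9) = mex{0,0,0} = 1
G(10) = mex{0,0,0,0} = 1
G(11) = mex{0,0,0,0} = 1
G(12) = mex{1,0,0,0} = 2
G(13) = mex{1,1,0,0} = 2
G(14) = mex{1,1,1,0} = 2
G(15) = mex{1,1,1,0} = 2
G(16) = mex{1,1,1,1} = 0
G(17) = mex{1,1,1,1} = 0
G(18) = mex{2,1,1,1} = 0
G(19) = mex{2,2,1,1} = 0
G(20) = mex{2,2,2,1} = 0
G(21) = mex{2,2,2,1} = 0
G(22) = mex{0,2,2,2} = 1
G(23) = mex{0,0,2,2} = 1
G(24) = mex{0,0,0,2} = 1
G(25) = mex{0,0,0,2} = 1
G(26) = mex{0,0,0,0} = 1
G(27) = mex{0,0,0,0} = 1
G(28) = mex{1,0,0,0} = 2
G(29) = mex{1,1,0,0} = 2
G(30) = mex{1,1,1,0} = 2
P-positions are exactly the n with G(n) = 0.

0, 1, 2, 3, 4, 5, 16, 17, 18, 19, 20, 21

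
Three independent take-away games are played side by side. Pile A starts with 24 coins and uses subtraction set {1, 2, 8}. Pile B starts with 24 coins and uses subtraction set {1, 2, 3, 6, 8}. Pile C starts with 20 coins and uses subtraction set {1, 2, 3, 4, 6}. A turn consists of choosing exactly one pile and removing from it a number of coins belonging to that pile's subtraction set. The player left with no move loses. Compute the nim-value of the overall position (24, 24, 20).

2

Pile A, S = {1, 2, 8}:
n :  0  1  2  3  4  5  6  7  8  9 10 11 12 13 14 15 16 17 18 19 20 21 22 23 24
G :  0  1  2  0  1  2  0  1  2  0  1  2  0  1  2  0  1  2  0  1  2  0  1  2  0
G_A(24) = 0.
Pile B, S = {1, 2, 3, 6, 8}:
G(0) = 0
G(1) = mex{0} = 1
G(2) = mex{1,0} = 2
G(3) = mex{2,1,0} = 3
G(4) = mex{3,2,1} = 0
G(5) = mex{0,3,2} = 1
G(6) = mex{1,0,3,0} = 2
G(7) = mex{2,1,0,1} = 3
G(8) = mex{3,2,1,2,0} = 4
G(9) = mex{4,3,2,3,1} = 0
G(10) = mex{0,4,3,0,2} = 1
G(11) = mex{1,0,4,1,3} = 2
G(12) = mex{2,1,0,2,0} = 3
G(13) = mex{3,2,1,3,1} = 0
G(14) = mex{0,3,2,4,2} = 1
G(15) = mex{1,0,3,0,3} = 2
G(16) = mex{2,1,0,1,4} = 3
G(17) = mex{3,2,1,2,0} = 4
G(18) = mex{4,3,2,3,1} = 0
G(19) = mex{0,4,3,0,2} = 1
G(20) = mex{1,0,4,1,3} = 2
G(21) = mex{2,1,0,2,0} = 3
G(22) = mex{3,2,1,3,1} = 0
G(23) = mex{0,3,2,4,2} = 1
G(24) = mex{1,0,3,0,3} = 2
G_B(24) = 2.
Pile C, S = {1, 2, 3, 4, 6}:
n :  0  1  2  3  4  5  6  7  8  9 10 11 12 13 14 15 16 17 18 19 20
G :  0  1  2  3  4  0  1  2  3  4  0  1  2  3  4  0  1  2  3  4  0
G_C(20) = 0.
Combined Grundy value = 0 ⊕ 2 ⊕ 0 = 2.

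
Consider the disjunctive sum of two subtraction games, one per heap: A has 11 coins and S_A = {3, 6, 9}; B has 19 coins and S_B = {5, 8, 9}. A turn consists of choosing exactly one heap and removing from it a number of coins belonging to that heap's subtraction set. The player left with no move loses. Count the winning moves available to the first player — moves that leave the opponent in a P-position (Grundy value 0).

1

Heap A, S = {3, 6, 9}:
G(0) = 0
G(1) = mex{} = 0
G(2) = mex{} = 0
G(3) = mex{0} = 1
G(4) = mex{0} = 1
G(5) = mex{0} = 1
G(6) = mex{1,0} = 2
G(7) = mex{1,0} = 2
G(8) = mex{1,0} = 2
G(9) = mex{2,1,0} = 3
G(10) = mex{2,1,0} = 3
G(11) = mex{2,1,0} = 3
G_A(11) = 3.
Heap B, S = {5, 8, 9}:
G(0) = 0
G(1) = mex{} = 0
G(2) = mex{} = 0
G(3) = mex{} = 0
G(4) = mex{} = 0
G(5) = mex{0} = 1
G(6) = mex{0} = 1
G(7) = mex{0} = 1
G(8) = mex{0,0} = 1
G(9) = mex{0,0,0} = 1
G(10) = mex{1,0,0} = 2
G(11) = mex{1,0,0} = 2
G(12) = mex{1,0,0} = 2
G(13) = mex{1,1,0} = 2
G(14) = mex{1,1,1} = 0
G(15) = mex{2,1,1} = 0
G(16) = mex{2,1,1} = 0
G(17) = mex{2,1,1} = 0
G(18) = mex{2,2,1} = 0
G(19) = mex{0,2,2} = 1
G_B(19) = 1.
Combined Grundy value = 3 ⊕ 1 = 2.
A winning move leaves total XOR = 0, i.e. changes one component's Grundy value g to g ⊕ X where X is the current total.
Heap A: need g' = 3⊕2 = 1. Options: 11−3→G=2, 11−6→G=1, 11−9→G=0. Hits: 1.
Heap B: need g' = 1⊕2 = 3. Options: 19−5→G=0, 19−8→G=2, 19−9→G=2. Hits: 0.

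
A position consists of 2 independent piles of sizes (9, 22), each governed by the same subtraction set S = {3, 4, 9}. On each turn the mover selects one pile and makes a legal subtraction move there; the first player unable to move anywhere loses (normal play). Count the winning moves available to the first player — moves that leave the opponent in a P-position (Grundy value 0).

All piles use S = {3, 4, 9}:
n :  0  1  2  3  4  5  6  7  8  9 10 11 12 13 14 15 16 17 18 19 20 21 22
G :  0  0  0  1  1  1  2  0  0  3  1  1  2  0  0  0  1  1  1  2  0  0  3
Pile A: G(9) = 3.
Pile B: G(22) = 3.
Combined Grundy value = 3 ⊕ 3 = 0.
A winning move leaves total XOR = 0, i.e. changes one component's Grundy value g to g ⊕ X where X is the current total.
Pile A: target g' = 3⊕0 = 3, but every legal move changes the Grundy value (mex property), so 0 moves.
Pile B: target g' = 3⊕0 = 3, but every legal move changes the Grundy value (mex property), so 0 moves.

0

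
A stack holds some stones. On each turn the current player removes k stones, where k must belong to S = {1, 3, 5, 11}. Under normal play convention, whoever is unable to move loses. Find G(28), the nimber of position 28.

0

G(0) = 0
G(1) = mex{0} = 1
G(2) = mex{1} = 0
G(3) = mex{0,0} = 1
G(4) = mex{1,1} = 0
G(5) = mex{0,0,0} = 1
G(6) = mex{1,1,1} = 0
G(7) = mex{0,0,0} = 1
G(8) = mex{1,1,1} = 0
G(9) = mex{0,0,0} = 1
G(10) = mex{1,1,1} = 0
G(11) = mex{0,0,0,0} = 1
G(12) = mex{1,1,1,1} = 0
G(13) = mex{0,0,0,0} = 1
G(14) = mex{1,1,1,1} = 0
G(15) = mex{0,0,0,0} = 1
G(16) = mex{1,1,1,1} = 0
G(17) = mex{0,0,0,0} = 1
G(18) = mex{1,1,1,1} = 0
G(19) = mex{0,0,0,0} = 1
G(20) = mex{1,1,1,1} = 0
G(21) = mex{0,0,0,0} = 1
G(22) = mex{1,1,1,1} = 0
G(23) = mex{0,0,0,0} = 1
G(24) = mex{1,1,1,1} = 0
G(25) = mex{0,0,0,0} = 1
G(26) = mex{1,1,1,1} = 0
G(27) = mex{0,0,0,0} = 1
G(28) = mex{1,1,1,1} = 0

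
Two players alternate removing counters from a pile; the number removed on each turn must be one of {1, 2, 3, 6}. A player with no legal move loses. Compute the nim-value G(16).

0

G(0) = 0
G(1) = mex{0} = 1
G(2) = mex{1,0} = 2
G(3) = mex{2,1,0} = 3
G(4) = mex{3,2,1} = 0
G(5) = mex{0,3,2} = 1
G(6) = mex{1,0,3,0} = 2
G(7) = mex{2,1,0,1} = 3
G(8) = mex{3,2,1,2} = 0
G(9) = mex{0,3,2,3} = 1
G(10) = mex{1,0,3,0} = 2
G(11) = mex{2,1,0,1} = 3
G(12) = mex{3,2,1,2} = 0
G(13) = mex{0,3,2,3} = 1
G(14) = mex{1,0,3,0} = 2
G(15) = mex{2,1,0,1} = 3
G(16) = mex{3,2,1,2} = 0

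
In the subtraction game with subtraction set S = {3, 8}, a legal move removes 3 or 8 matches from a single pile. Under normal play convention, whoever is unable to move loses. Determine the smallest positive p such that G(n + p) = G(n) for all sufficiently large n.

G(0) = 0
G(1) = mex{} = 0
G(2) = mex{} = 0
G(3) = mex{0} = 1
G(4) = mex{0} = 1
G(5) = mex{0} = 1
G(6) = mex{1} = 0
G(7) = mex{1} = 0
G(8) = mex{1,0} = 2
G(9) = mex{0,0} = 1
G(10) = mex{0,0} = 1
G(11) = mex{2,1} = 0
G(12) = mex{1,1} = 0
G(13) = mex{1,1} = 0
G(14) = mex{0,0} = 1
G(15) = mex{0,0} = 1
G(16) = mex{0,2} = 1
G(17) = mex{1,1} = 0
G(18) = mex{1,1} = 0
G(19) = mex{1,0} = 2
G(20) = mex{0,0} = 1
G(21) = mex{0,0} = 1
G(22) = mex{2,1} = 0
G(23) = mex{1,1} = 0
G(n+11) = G(n) holds for n = 0,…,7 (a full window of length max(S) = 8), so the sequence is purely periodic with period 11.

11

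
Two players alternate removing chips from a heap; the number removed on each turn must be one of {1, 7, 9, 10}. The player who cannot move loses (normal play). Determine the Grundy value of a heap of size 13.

n :  0  1  2  3  4  5  6  7  8  9 10 11 12 13
G :  0  1  0  1  0  1  0  1  0  1  2  3  2  3

3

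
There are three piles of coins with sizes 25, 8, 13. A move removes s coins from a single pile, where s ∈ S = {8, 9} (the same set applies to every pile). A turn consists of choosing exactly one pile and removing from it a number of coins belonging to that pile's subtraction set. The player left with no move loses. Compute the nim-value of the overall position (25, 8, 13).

1

All piles use S = {8, 9}:
n :  0  1  2  3  4  5  6  7  8  9 10 11 12 13 14 15 16 17 18 19 20 21 22 23 24 25
G :  0  0  0  0  0  0  0  0  1  1  1  1  1  1  1  1  2  0  0  0  0  0  0  0  0  1
Pile A: G(25) = 1.
Pile B: G(8) = 1.
Pile C: G(13) = 1.
Combined Grundy value = 1 ⊕ 1 ⊕ 1 = 1.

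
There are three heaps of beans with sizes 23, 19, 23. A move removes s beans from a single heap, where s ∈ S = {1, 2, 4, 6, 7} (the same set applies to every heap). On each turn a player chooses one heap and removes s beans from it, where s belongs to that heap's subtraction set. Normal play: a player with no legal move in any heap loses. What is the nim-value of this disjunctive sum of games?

All heaps use S = {1, 2, 4, 6, 7}:
n :  0  1  2  3  4  5  6  7  8  9 10 11 12 13 14 15 16 17 18 19 20 21 22 23
G :  0  1  2  0  1  2  3  4  0  1  2  0  1  2  3  4  0  1  2  0  1  2  3  4
Heap A: G(23) = 4.
Heap B: G(19) = 0.
Heap C: G(23) = 4.
Combined Grundy value = 4 ⊕ 0 ⊕ 4 = 0.

0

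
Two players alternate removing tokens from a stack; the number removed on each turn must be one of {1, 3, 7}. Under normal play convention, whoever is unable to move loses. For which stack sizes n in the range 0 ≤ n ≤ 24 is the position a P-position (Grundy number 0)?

0, 2, 4, 6, 8, 10, 12, 14, 16, 18, 20, 22, 24

G(0) = 0
G(1) = mex{0} = 1
G(2) = mex{1} = 0
G(3) = mex{0,0} = 1
G(4) = mex{1,1} = 0
G(5) = mex{0,0} = 1
G(6) = mex{1,1} = 0
G(7) = mex{0,0,0} = 1
G(8) = mex{1,1,1} = 0
G(9) = mex{0,0,0} = 1
G(10) = mex{1,1,1} = 0
G(11) = mex{0,0,0} = 1
G(12) = mex{1,1,1} = 0
G(13) = mex{0,0,0} = 1
G(14) = mex{1,1,1} = 0
G(15) = mex{0,0,0} = 1
G(16) = mex{1,1,1} = 0
G(17) = mex{0,0,0} = 1
G(18) = mex{1,1,1} = 0
G(19) = mex{0,0,0} = 1
G(20) = mex{1,1,1} = 0
G(21) = mex{0,0,0} = 1
G(22) = mex{1,1,1} = 0
G(23) = mex{0,0,0} = 1
G(24) = mex{1,1,1} = 0
P-positions are exactly the n with G(n) = 0.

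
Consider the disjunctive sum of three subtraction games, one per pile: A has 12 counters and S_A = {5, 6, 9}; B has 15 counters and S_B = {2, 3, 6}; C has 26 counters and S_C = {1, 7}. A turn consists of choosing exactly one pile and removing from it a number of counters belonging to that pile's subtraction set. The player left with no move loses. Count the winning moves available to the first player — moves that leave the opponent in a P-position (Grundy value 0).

3

Pile A, S = {5, 6, 9}:
n :  0  1  2  3  4  5  6  7  8  9 10 11 12
G :  0  0  0  0  0  1  1  1  1  1  2  2  2
G_A(12) = 2.
Pile B, S = {2, 3, 6}:
G(0) = 0
G(1) = mex{} = 0
G(2) = mex{0} = 1
G(3) = mex{0,0} = 1
G(4) = mex{1,0} = 2
G(5) = mex{1,1} = 0
G(6) = mex{2,1,0} = 3
G(7) = mex{0,2,0} = 1
G(8) = mex{3,0,1} = 2
G(9) = mex{1,3,1} = 0
G(10) = mex{2,1,2} = 0
G(11) = mex{0,2,0} = 1
G(12) = mex{0,0,3} = 1
G(13) = mex{1,0,1} = 2
G(14) = mex{1,1,2} = 0
G(15) = mex{2,1,0} = 3
G_B(15) = 3.
Pile C, S = {1, 7}:
n :  0  1  2  3  4  5  6  7  8  9 10 11 12 13 14 15 16 17 18 19 20 21 22 23 24 25 26
G :  0  1  0  1  0  1  0  1  0  1  0  1  0  1  0  1  0  1  0  1  0  1  0  1  0  1  0
G_C(26) = 0.
Combined Grundy value = 2 ⊕ 3 ⊕ 0 = 1.
A winning move leaves total XOR = 0, i.e. changes one component's Grundy value g to g ⊕ X where X is the current total.
Pile A: need g' = 2⊕1 = 3. Options: 12−5→G=1, 12−6→G=1, 12−9→G=0. Hits: 0.
Pile B: need g' = 3⊕1 = 2. Options: 15−2→G=2, 15−3→G=1, 15−6→G=0. Hits: 1.
Pile C: need g' = 0⊕1 = 1. Options: 26−1→G=1, 26−7→G=1. Hits: 2.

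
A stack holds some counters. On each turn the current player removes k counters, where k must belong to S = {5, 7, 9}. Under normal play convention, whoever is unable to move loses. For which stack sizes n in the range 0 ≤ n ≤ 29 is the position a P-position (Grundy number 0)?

G(0) = 0
G(1) = mex{} = 0
G(2) = mex{} = 0
G(3) = mex{} = 0
G(4) = mex{} = 0
G(5) = mex{0} = 1
G(6) = mex{0} = 1
G(7) = mex{0,0} = 1
G(8) = mex{0,0} = 1
G(9) = mex{0,0,0} = 1
G(10) = mex{1,0,0} = 2
G(11) = mex{1,0,0} = 2
G(12) = mex{1,1,0} = 2
G(13) = mex{1,1,0} = 2
G(14) = mex{1,1,1} = 0
G(15) = mex{2,1,1} = 0
G(16) = mex{2,1,1} = 0
G(17) = mex{2,2,1} = 0
G(18) = mex{2,2,1} = 0
G(19) = mex{0,2,2} = 1
G(20) = mex{0,2,2} = 1
G(21) = mex{0,0,2} = 1
G(22) = mex{0,0,2} = 1
G(23) = mex{0,0,0} = 1
G(24) = mex{1,0,0} = 2
G(25) = mex{1,0,0} = 2
G(26) = mex{1,1,0} = 2
G(27) = mex{1,1,0} = 2
G(28) = mex{1,1,1} = 0
G(29) = mex{2,1,1} = 0
P-positions are exactly the n with G(n) = 0.

0, 1, 2, 3, 4, 14, 15, 16, 17, 18, 28, 29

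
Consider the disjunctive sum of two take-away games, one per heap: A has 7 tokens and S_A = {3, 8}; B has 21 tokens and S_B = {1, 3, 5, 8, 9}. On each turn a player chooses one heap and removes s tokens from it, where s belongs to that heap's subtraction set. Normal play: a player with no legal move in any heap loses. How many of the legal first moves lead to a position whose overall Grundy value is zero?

4

Heap A, S = {3, 8}:
n : 0 1 2 3 4 5 6 7
G : 0 0 0 1 1 1 0 0
G_A(7) = 0.
Heap B, S = {1, 3, 5, 8, 9}:
n :  0  1  2  3  4  5  6  7  8  9 10 11 12 13 14 15 16 17 18 19 20 21
G :  0  1  0  1  0  1  0  1  2  3  2  3  2  3  2  3  0  1  0  1  0  1
G_B(21) = 1.
Combined Grundy value = 0 ⊕ 1 = 1.
A winning move leaves total XOR = 0, i.e. changes one component's Grundy value g to g ⊕ X where X is the current total.
Heap A: need g' = 0⊕1 = 1. Options: 7−3→G=1. Hits: 1.
Heap B: need g' = 1⊕1 = 0. Options: 21−1→G=0, 21−3→G=0, 21−5→G=0, 21−8→G=3, 21−9→G=2. Hits: 3.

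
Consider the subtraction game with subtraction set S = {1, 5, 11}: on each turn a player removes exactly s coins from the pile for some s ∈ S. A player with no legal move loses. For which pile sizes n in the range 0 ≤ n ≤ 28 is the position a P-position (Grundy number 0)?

0, 2, 4, 6, 8, 10, 12, 14, 16, 18, 20, 22, 24, 26, 28

n :  0  1  2  3  4  5  6  7  8  9 10 11 12 13 14 15 16 17 18 19 20 21 22 23 24 25 26 27 28
G :  0  1  0  1  0  1  0  1  0  1  0  1  0  1  0  1  0  1  0  1  0  1  0  1  0  1  0  1  0
P-positions are exactly the n with G(n) = 0.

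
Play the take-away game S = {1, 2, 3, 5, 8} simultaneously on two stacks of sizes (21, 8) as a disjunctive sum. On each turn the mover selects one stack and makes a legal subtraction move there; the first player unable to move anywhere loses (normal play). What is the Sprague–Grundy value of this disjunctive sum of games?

5

All stacks use S = {1, 2, 3, 5, 8}:
n :  0  1  2  3  4  5  6  7  8  9 10 11 12 13 14 15 16 17 18 19 20 21
G :  0  1  2  3  0  1  2  3  4  5  0  1  2  3  0  1  2  3  4  5  0  1
Stack A: G(21) = 1.
Stack B: G(8) = 4.
Combined Grundy value = 1 ⊕ 4 = 5.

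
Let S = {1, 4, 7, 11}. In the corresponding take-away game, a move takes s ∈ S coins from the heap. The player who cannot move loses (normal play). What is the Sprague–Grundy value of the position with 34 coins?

G(0) = 0
G(1) = mex{0} = 1
G(2) = mex{1} = 0
G(3) = mex{0} = 1
G(4) = mex{1,0} = 2
G(5) = mex{2,1} = 0
G(6) = mex{0,0} = 1
G(7) = mex{1,1,0} = 2
G(8) = mex{2,2,1} = 0
G(9) = mex{0,0,0} = 1
G(10) = mex{1,1,1} = 0
G(11) = mex{0,2,2,0} = 1
G(12) = mex{1,0,0,1} = 2
G(13) = mex{2,1,1,0} = 3
G(14) = mex{3,0,2,1} = 4
G(15) = mex{4,1,0,2} = 3
G(16) = mex{3,2,1,0} = 4
G(17) = mex{4,3,0,1} = 2
G(18) = mex{2,4,1,2} = 0
G(19) = mex{0,3,2,0} = 1
G(20) = mex{1,4,3,1} = 0
G(21) = mex{0,2,4,0} = 1
G(22) = mex{1,0,3,1} = 2
G(23) = mex{2,1,4,2} = 0
G(24) = mex{0,0,2,3} = 1
G(25) = mex{1,1,0,4} = 2
G(26) = mex{2,2,1,3} = 0
G(27) = mex{0,0,0,4} = 1
G(28) = mex{1,1,1,2} = 0
G(29) = mex{0,2,2,0} = 1
G(30) = mex{1,0,0,1} = 2
G(31) = mex{2,1,1,0} = 3
G(32) = mex{3,0,2,1} = 4
G(33) = mex{4,1,0,2} = 3
G(34) = mex{3,2,1,0} = 4

4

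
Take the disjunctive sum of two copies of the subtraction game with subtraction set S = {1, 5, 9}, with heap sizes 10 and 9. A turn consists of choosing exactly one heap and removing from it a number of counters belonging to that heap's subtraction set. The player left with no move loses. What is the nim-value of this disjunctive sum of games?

1

All heaps use S = {1, 5, 9}:
n :  0  1  2  3  4  5  6  7  8  9 10
G :  0  1  0  1  0  1  0  1  0  1  0
Heap A: G(10) = 0.
Heap B: G(9) = 1.
Combined Grundy value = 0 ⊕ 1 = 1.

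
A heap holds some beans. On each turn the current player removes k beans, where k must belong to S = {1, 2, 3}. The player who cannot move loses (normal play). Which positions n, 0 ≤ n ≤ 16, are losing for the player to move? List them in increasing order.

0, 4, 8, 12, 16

G(0) = 0
G(1) = mex{0} = 1
G(2) = mex{1,0} = 2
G(3) = mex{2,1,0} = 3
G(4) = mex{3,2,1} = 0
G(5) = mex{0,3,2} = 1
G(6) = mex{1,0,3} = 2
G(7) = mex{2,1,0} = 3
G(8) = mex{3,2,1} = 0
G(9) = mex{0,3,2} = 1
G(10) = mex{1,0,3} = 2
G(11) = mex{2,1,0} = 3
G(12) = mex{3,2,1} = 0
G(13) = mex{0,3,2} = 1
G(14) = mex{1,0,3} = 2
G(15) = mex{2,1,0} = 3
G(16) = mex{3,2,1} = 0
P-positions are exactly the n with G(n) = 0.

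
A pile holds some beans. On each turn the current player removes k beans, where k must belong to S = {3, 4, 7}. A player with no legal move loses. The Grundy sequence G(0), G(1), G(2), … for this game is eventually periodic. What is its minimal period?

10

G(0) = 0
G(1) = mex{} = 0
G(2) = mex{} = 0
G(3) = mex{0} = 1
G(4) = mex{0,0} = 1
G(5) = mex{0,0} = 1
G(6) = mex{1,0} = 2
G(7) = mex{1,1,0} = 2
G(8) = mex{1,1,0} = 2
G(9) = mex{2,1,0} = 3
G(10) = mex{2,2,1} = 0
G(11) = mex{2,2,1} = 0
G(12) = mex{3,2,1} = 0
G(13) = mex{0,3,2} = 1
G(14) = mex{0,0,2} = 1
G(15) = mex{0,0,2} = 1
G(16) = mex{1,0,3} = 2
G(17) = mex{1,1,0} = 2
G(18) = mex{1,1,0} = 2
G(19) = mex{2,1,0} = 3
G(20) = mex{2,2,1} = 0
G(21) = mex{2,2,1} = 0
G(n+10) = G(n) holds for n = 0,…,6 (a full window of length max(S) = 7), so the sequence is purely periodic with period 10.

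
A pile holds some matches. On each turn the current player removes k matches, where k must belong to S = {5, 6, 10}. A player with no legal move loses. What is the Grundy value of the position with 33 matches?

0

n :  0  1  2  3  4  5  6  7  8  9 10 11 12 13 14 15 16 17 18 19 20 21 22 23 24 25 26 27 28 29 30 31 32 33
G :  0  0  0  0  0  1  1  1  1  1  2  2  2  2  2  0  0  0  0  0  1  1  1  1  1  2  2  2  2  2  0  0  0  0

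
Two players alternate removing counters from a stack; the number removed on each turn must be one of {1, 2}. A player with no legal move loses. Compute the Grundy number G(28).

G(0) = 0
G(1) = mex{0} = 1
G(2) = mex{1,0} = 2
G(3) = mex{2,1} = 0
G(4) = mex{0,2} = 1
G(5) = mex{1,0} = 2
G(6) = mex{2,1} = 0
G(7) = mex{0,2} = 1
G(8) = mex{1,0} = 2
G(9) = mex{2,1} = 0
G(10) = mex{0,2} = 1
G(11) = mex{1,0} = 2
G(12) = mex{2,1} = 0
G(13) = mex{0,2} = 1
G(14) = mex{1,0} = 2
G(15) = mex{2,1} = 0
G(16) = mex{0,2} = 1
G(17) = mex{1,0} = 2
G(18) = mex{2,1} = 0
G(19) = mex{0,2} = 1
G(20) = mex{1,0} = 2
G(21) = mex{2,1} = 0
G(22) = mex{0,2} = 1
G(23) = mex{1,0} = 2
G(24) = mex{2,1} = 0
G(25) = mex{0,2} = 1
G(26) = mex{1,0} = 2
G(27) = mex{2,1} = 0
G(28) = mex{0,2} = 1

1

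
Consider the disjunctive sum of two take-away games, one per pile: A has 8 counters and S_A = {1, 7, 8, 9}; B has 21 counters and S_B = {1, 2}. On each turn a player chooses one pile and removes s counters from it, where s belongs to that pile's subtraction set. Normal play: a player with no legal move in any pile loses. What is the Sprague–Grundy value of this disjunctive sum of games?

Pile A, S = {1, 7, 8, 9}:
n : 0 1 2 3 4 5 6 7 8
G : 0 1 0 1 0 1 0 1 2
G_A(8) = 2.
Pile B, S = {1, 2}:
G(0) = 0
G(1) = mex{0} = 1
G(2) = mex{1,0} = 2
G(3) = mex{2,1} = 0
G(4) = mex{0,2} = 1
G(5) = mex{1,0} = 2
G(6) = mex{2,1} = 0
G(7) = mex{0,2} = 1
G(8) = mex{1,0} = 2
G(9) = mex{2,1} = 0
G(10) = mex{0,2} = 1
G(11) = mex{1,0} = 2
G(12) = mex{2,1} = 0
G(13) = mex{0,2} = 1
G(14) = mex{1,0} = 2
G(15) = mex{2,1} = 0
G(16) = mex{0,2} = 1
G(17) = mex{1,0} = 2
G(18) = mex{2,1} = 0
G(19) = mex{0,2} = 1
G(20) = mex{1,0} = 2
G(21) = mex{2,1} = 0
G_B(21) = 0.
Combined Grundy value = 2 ⊕ 0 = 2.

2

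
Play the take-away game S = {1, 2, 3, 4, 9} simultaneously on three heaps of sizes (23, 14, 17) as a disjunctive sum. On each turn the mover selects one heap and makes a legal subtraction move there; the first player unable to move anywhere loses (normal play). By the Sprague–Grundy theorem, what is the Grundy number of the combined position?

All heaps use S = {1, 2, 3, 4, 9}:
G(0) = 0
G(1) = mex{0} = 1
G(2) = mex{1,0} = 2
G(3) = mex{2,1,0} = 3
G(4) = mex{3,2,1,0} = 4
G(5) = mex{4,3,2,1} = 0
G(6) = mex{0,4,3,2} = 1
G(7) = mex{1,0,4,3} = 2
G(8) = mex{2,1,0,4} = 3
G(9) = mex{3,2,1,0,0} = 4
G(10) = mex{4,3,2,1,1} = 0
G(11) = mex{0,4,3,2,2} = 1
G(12) = mex{1,0,4,3,3} = 2
G(13) = mex{2,1,0,4,4} = 3
G(14) = mex{3,2,1,0,0} = 4
G(15) = mex{4,3,2,1,1} = 0
G(16) = mex{0,4,3,2,2} = 1
G(17) = mex{1,0,4,3,3} = 2
G(18) = mex{2,1,0,4,4} = 3
G(19) = mex{3,2,1,0,0} = 4
G(20) = mex{4,3,2,1,1} = 0
G(21) = mex{0,4,3,2,2} = 1
G(22) = mex{1,0,4,3,3} = 2
G(23) = mex{2,1,0,4,4} = 3
Heap A: G(23) = 3.
Heap B: G(14) = 4.
Heap C: G(17) = 2.
Combined Grundy value = 3 ⊕ 4 ⊕ 2 = 5.

5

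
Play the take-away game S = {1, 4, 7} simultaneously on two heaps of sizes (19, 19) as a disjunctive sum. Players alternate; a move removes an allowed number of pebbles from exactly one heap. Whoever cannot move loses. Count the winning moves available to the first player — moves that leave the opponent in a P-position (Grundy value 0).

All heaps use S = {1, 4, 7}:
n :  0  1  2  3  4  5  6  7  8  9 10 11 12 13 14 15 16 17 18 19
G :  0  1  0  1  2  0  1  2  0  1  0  1  2  0  1  2  0  1  0  1
Heap A: G(19) = 1.
Heap B: G(19) = 1.
Combined Grundy value = 1 ⊕ 1 = 0.
A winning move leaves total XOR = 0, i.e. changes one component's Grundy value g to g ⊕ X where X is the current total.
Heap A: target g' = 1⊕0 = 1, but every legal move changes the Grundy value (mex property), so 0 moves.
Heap B: target g' = 1⊕0 = 1, but every legal move changes the Grundy value (mex property), so 0 moves.

0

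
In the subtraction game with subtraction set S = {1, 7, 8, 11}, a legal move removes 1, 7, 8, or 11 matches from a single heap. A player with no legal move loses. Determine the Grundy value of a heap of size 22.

G(0) = 0
G(1) = mex{0} = 1
G(2) = mex{1} = 0
G(3) = mex{0} = 1
G(4) = mex{1} = 0
G(5) = mex{0} = 1
G(6) = mex{1} = 0
G(7) = mex{0,0} = 1
G(8) = mex{1,1,0} = 2
G(9) = mex{2,0,1} = 3
G(10) = mex{3,1,0} = 2
G(11) = mex{2,0,1,0} = 3
G(12) = mex{3,1,0,1} = 2
G(13) = mex{2,0,1,0} = 3
G(14) = mex{3,1,0,1} = 2
G(15) = mex{2,2,1,0} = 3
G(16) = mex{3,3,2,1} = 0
G(17) = mex{0,2,3,0} = 1
G(18) = mex{1,3,2,1} = 0
G(19) = mex{0,2,3,2} = 1
G(20) = mex{1,3,2,3} = 0
G(21) = mex{0,2,3,2} = 1
G(22) = mex{1,3,2,3} = 0

0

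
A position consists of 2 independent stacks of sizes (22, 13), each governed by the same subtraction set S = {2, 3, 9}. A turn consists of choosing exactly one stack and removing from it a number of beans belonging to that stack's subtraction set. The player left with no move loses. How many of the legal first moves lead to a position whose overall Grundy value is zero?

All stacks use S = {2, 3, 9}:
G(0) = 0
G(1) = mex{} = 0
G(2) = mex{0} = 1
G(3) = mex{0,0} = 1
G(4) = mex{1,0} = 2
G(5) = mex{1,1} = 0
G(6) = mex{2,1} = 0
G(7) = mex{0,2} = 1
G(8) = mex{0,0} = 1
G(9) = mex{1,0,0} = 2
G(10) = mex{1,1,0} = 2
G(11) = mex{2,1,1} = 0
G(12) = mex{2,2,1} = 0
G(13) = mex{0,2,2} = 1
G(14) = mex{0,0,0} = 1
G(15) = mex{1,0,0} = 2
G(16) = mex{1,1,1} = 0
G(17) = mex{2,1,1} = 0
G(18) = mex{0,2,2} = 1
G(19) = mex{0,0,2} = 1
G(20) = mex{1,0,0} = 2
G(21) = mex{1,1,0} = 2
G(22) = mex{2,1,1} = 0
Stack A: G(22) = 0.
Stack B: G(13) = 1.
Combined Grundy value = 0 ⊕ 1 = 1.
A winning move leaves total XOR = 0, i.e. changes one component's Grundy value g to g ⊕ X where X is the current total.
Stack A: need g' = 0⊕1 = 1. Options: 22−2→G=2, 22−3→G=1, 22−9→G=1. Hits: 2.
Stack B: need g' = 1⊕1 = 0. Options: 13−2→G=0, 13−3→G=2, 13−9→G=2. Hits: 1.

3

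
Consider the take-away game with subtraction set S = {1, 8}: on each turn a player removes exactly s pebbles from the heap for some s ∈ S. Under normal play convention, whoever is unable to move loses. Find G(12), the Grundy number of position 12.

1

n :  0  1  2  3  4  5  6  7  8  9 10 11 12
G :  0  1  0  1  0  1  0  1  2  0  1  0  1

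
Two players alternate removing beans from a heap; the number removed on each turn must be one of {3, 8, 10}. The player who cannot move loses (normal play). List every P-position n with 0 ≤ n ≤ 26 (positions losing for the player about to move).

G(0) = 0
G(1) = mex{} = 0
G(2) = mex{} = 0
G(3) = mex{0} = 1
G(4) = mex{0} = 1
G(5) = mex{0} = 1
G(6) = mex{1} = 0
G(7) = mex{1} = 0
G(8) = mex{1,0} = 2
G(9) = mex{0,0} = 1
G(10) = mex{0,0,0} = 1
G(11) = mex{2,1,0} = 3
G(12) = mex{1,1,0} = 2
G(13) = mex{1,1,1} = 0
G(14) = mex{3,0,1} = 2
G(15) = mex{2,0,1} = 3
G(16) = mex{0,2,0} = 1
G(17) = mex{2,1,0} = 3
G(18) = mex{3,1,2} = 0
G(19) = mex{1,3,1} = 0
G(20) = mex{3,2,1} = 0
G(21) = mex{0,0,3} = 1
G(22) = mex{0,2,2} = 1
G(23) = mex{0,3,0} = 1
G(24) = mex{1,1,2} = 0
G(25) = mex{1,3,3} = 0
G(26) = mex{1,0,1} = 2
P-positions are exactly the n with G(n) = 0.

0, 1, 2, 6, 7, 13, 18, 19, 20, 24, 25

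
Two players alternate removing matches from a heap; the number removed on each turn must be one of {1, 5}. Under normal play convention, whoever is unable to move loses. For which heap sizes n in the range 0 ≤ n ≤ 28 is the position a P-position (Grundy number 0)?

0, 2, 4, 6, 8, 10, 12, 14, 16, 18, 20, 22, 24, 26, 28

n :  0  1  2  3  4  5  6  7  8  9 10 11 12 13 14 15 16 17 18 19 20 21 22 23 24 25 26 27 28
G :  0  1  0  1  0  1  0  1  0  1  0  1  0  1  0  1  0  1  0  1  0  1  0  1  0  1  0  1  0
P-positions are exactly the n with G(n) = 0.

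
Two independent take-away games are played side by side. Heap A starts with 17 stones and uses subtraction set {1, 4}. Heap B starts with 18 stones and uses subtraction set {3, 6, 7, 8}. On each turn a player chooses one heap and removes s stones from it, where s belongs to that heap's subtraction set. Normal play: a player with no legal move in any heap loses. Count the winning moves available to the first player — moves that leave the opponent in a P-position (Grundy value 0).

Heap A, S = {1, 4}:
G(0) = 0
G(1) = mex{0} = 1
G(2) = mex{1} = 0
G(3) = mex{0} = 1
G(4) = mex{1,0} = 2
G(5) = mex{2,1} = 0
G(6) = mex{0,0} = 1
G(7) = mex{1,1} = 0
G(8) = mex{0,2} = 1
G(9) = mex{1,0} = 2
G(10) = mex{2,1} = 0
G(11) = mex{0,0} = 1
G(12) = mex{1,1} = 0
G(13) = mex{0,2} = 1
G(14) = mex{1,0} = 2
G(15) = mex{2,1} = 0
G(16) = mex{0,0} = 1
G(17) = mex{1,1} = 0
G_A(17) = 0.
Heap B, S = {3, 6, 7, 8}:
n :  0  1  2  3  4  5  6  7  8  9 10 11 12 13 14 15 16 17 18
G :  0  0  0  1  1  1  2  2  2  3  3  0  0  0  1  1  1  2  2
G_B(18) = 2.
Combined Grundy value = 0 ⊕ 2 = 2.
A winning move leaves total XOR = 0, i.e. changes one component's Grundy value g to g ⊕ X where X is the current total.
Heap A: need g' = 0⊕2 = 2. Options: 17−1→G=1, 17−4→G=1. Hits: 0.
Heap B: need g' = 2⊕2 = 0. Options: 18−3→G=1, 18−6→G=0, 18−7→G=0, 18−8→G=3. Hits: 2.

2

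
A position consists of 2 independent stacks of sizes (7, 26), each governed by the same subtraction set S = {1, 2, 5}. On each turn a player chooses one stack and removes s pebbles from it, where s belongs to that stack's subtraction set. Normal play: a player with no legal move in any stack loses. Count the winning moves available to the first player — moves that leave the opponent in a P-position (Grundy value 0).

3

All stacks use S = {1, 2, 5}:
n :  0  1  2  3  4  5  6  7  8  9 10 11 12 13 14 15 16 17 18 19 20 21 22 23 24 25 26
G :  0  1  2  0  1  2  0  1  2  0  1  2  0  1  2  0  1  2  0  1  2  0  1  2  0  1  2
Stack A: G(7) = 1.
Stack B: G(26) = 2.
Combined Grundy value = 1 ⊕ 2 = 3.
A winning move leaves total XOR = 0, i.e. changes one component's Grundy value g to g ⊕ X where X is the current total.
Stack A: need g' = 1⊕3 = 2. Options: 7−1→G=0, 7−2→G=2, 7−5→G=2. Hits: 2.
Stack B: need g' = 2⊕3 = 1. Options: 26−1→G=1, 26−2→G=0, 26−5→G=0. Hits: 1.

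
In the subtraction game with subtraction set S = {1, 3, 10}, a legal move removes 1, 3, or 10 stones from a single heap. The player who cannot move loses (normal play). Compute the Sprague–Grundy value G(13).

0

G(0) = 0
G(1) = mex{0} = 1
G(2) = mex{1} = 0
G(3) = mex{0,0} = 1
G(4) = mex{1,1} = 0
G(5) = mex{0,0} = 1
G(6) = mex{1,1} = 0
G(7) = mex{0,0} = 1
G(8) = mex{1,1} = 0
G(9) = mex{0,0} = 1
G(10) = mex{1,1,0} = 2
G(11) = mex{2,0,1} = 3
G(12) = mex{3,1,0} = 2
G(13) = mex{2,2,1} = 0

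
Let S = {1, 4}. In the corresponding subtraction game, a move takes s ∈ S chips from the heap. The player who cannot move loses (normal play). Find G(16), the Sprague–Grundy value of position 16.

1

n :  0  1  2  3  4  5  6  7  8  9 10 11 12 13 14 15 16
G :  0  1  0  1  2  0  1  0  1  2  0  1  0  1  2  0  1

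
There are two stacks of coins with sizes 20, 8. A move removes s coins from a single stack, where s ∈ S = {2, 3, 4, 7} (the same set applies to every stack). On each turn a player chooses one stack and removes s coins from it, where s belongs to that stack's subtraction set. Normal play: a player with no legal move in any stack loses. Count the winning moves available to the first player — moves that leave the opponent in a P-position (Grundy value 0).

1

All stacks use S = {2, 3, 4, 7}:
n :  0  1  2  3  4  5  6  7  8  9 10 11 12 13 14 15 16 17 18 19 20
G :  0  0  1  1  2  2  0  3  1  4  2  0  0  1  1  2  2  0  3  1  4
Stack A: G(20) = 4.
Stack B: G(8) = 1.
Combined Grundy value = 4 ⊕ 1 = 5.
A winning move leaves total XOR = 0, i.e. changes one component's Grundy value g to g ⊕ X where X is the current total.
Stack A: need g' = 4⊕5 = 1. Options: 20−2→G=3, 20−3→G=0, 20−4→G=2, 20−7→G=1. Hits: 1.
Stack B: need g' = 1⊕5 = 4. Options: 8−2→G=0, 8−3→G=2, 8−4→G=2, 8−7→G=0. Hits: 0.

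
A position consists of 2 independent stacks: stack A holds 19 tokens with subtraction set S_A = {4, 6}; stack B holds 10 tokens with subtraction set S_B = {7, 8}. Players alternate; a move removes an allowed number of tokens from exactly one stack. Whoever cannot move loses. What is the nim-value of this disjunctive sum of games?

3

Stack A, S = {4, 6}:
G(0) = 0
G(1) = mex{} = 0
G(2) = mex{} = 0
G(3) = mex{} = 0
G(4) = mex{0} = 1
G(5) = mex{0} = 1
G(6) = mex{0,0} = 1
G(7) = mex{0,0} = 1
G(8) = mex{1,0} = 2
G(9) = mex{1,0} = 2
G(10) = mex{1,1} = 0
G(11) = mex{1,1} = 0
G(12) = mex{2,1} = 0
G(13) = mex{2,1} = 0
G(14) = mex{0,2} = 1
G(15) = mex{0,2} = 1
G(16) = mex{0,0} = 1
G(17) = mex{0,0} = 1
G(18) = mex{1,0} = 2
G(19) = mex{1,0} = 2
G_A(19) = 2.
Stack B, S = {7, 8}:
G(0) = 0
G(1) = mex{} = 0
G(2) = mex{} = 0
G(3) = mex{} = 0
G(4) = mex{} = 0
G(5) = mex{} = 0
G(6) = mex{} = 0
G(7) = mex{0} = 1
G(8) = mex{0,0} = 1
G(9) = mex{0,0} = 1
G(10) = mex{0,0} = 1
G_B(10) = 1.
Combined Grundy value = 2 ⊕ 1 = 3.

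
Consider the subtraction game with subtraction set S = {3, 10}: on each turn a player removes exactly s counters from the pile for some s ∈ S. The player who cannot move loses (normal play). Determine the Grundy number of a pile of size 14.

0

G(0) = 0
G(1) = mex{} = 0
G(2) = mex{} = 0
G(3) = mex{0} = 1
G(4) = mex{0} = 1
G(5) = mex{0} = 1
G(6) = mex{1} = 0
G(7) = mex{1} = 0
G(8) = mex{1} = 0
G(9) = mex{0} = 1
G(10) = mex{0,0} = 1
G(11) = mex{0,0} = 1
G(12) = mex{1,0} = 2
G(13) = mex{1,1} = 0
G(14) = mex{1,1} = 0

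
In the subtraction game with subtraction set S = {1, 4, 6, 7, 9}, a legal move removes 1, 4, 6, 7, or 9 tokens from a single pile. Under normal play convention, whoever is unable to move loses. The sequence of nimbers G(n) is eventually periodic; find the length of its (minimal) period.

13

G(0) = 0
G(1) = mex{0} = 1
G(2) = mex{1} = 0
G(3) = mex{0} = 1
G(4) = mex{1,0} = 2
G(5) = mex{2,1} = 0
G(6) = mex{0,0,0} = 1
G(7) = mex{1,1,1,0} = 2
G(8) = mex{2,2,0,1} = 3
G(9) = mex{3,0,1,0,0} = 2
G(10) = mex{2,1,2,1,1} = 0
G(11) = mex{0,2,0,2,0} = 1
G(12) = mex{1,3,1,0,1} = 2
G(13) = mex{2,2,2,1,2} = 0
G(14) = mex{0,0,3,2,0} = 1
G(15) = mex{1,1,2,3,1} = 0
G(16) = mex{0,2,0,2,2} = 1
G(17) = mex{1,0,1,0,3} = 2
G(18) = mex{2,1,2,1,2} = 0
G(19) = mex{0,0,0,2,0} = 1
G(20) = mex{1,1,1,0,1} = 2
G(21) = mex{2,2,0,1,2} = 3
G(22) = mex{3,0,1,0,0} = 2
G(23) = mex{2,1,2,1,1} = 0
G(24) = mex{0,2,0,2,0} = 1
G(25) = mex{1,3,1,0,1} = 2
G(26) = mex{2,2,2,1,2} = 0
G(27) = mex{0,0,3,2,0} = 1
G(n+13) = G(n) holds for n = 0,…,8 (a full window of length max(S) = 9), so the sequence is purely periodic with period 13.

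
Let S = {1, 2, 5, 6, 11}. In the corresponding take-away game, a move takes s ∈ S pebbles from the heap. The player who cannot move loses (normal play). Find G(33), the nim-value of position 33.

G(0) = 0
G(1) = mex{0} = 1
G(2) = mex{1,0} = 2
G(3) = mex{2,1} = 0
G(4) = mex{0,2} = 1
G(5) = mex{1,0,0} = 2
G(6) = mex{2,1,1,0} = 3
G(7) = mex{3,2,2,1} = 0
G(8) = mex{0,3,0,2} = 1
G(9) = mex{1,0,1,0} = 2
G(10) = mex{2,1,2,1} = 0
G(11) = mex{0,2,3,2,0} = 1
G(12) = mex{1,0,0,3,1} = 2
G(13) = mex{2,1,1,0,2} = 3
G(14) = mex{3,2,2,1,0} = 4
G(15) = mex{4,3,0,2,1} = 5
G(16) = mex{5,4,1,0,2} = 3
G(17) = mex{3,5,2,1,3} = 0
G(18) = mex{0,3,3,2,0} = 1
G(19) = mex{1,0,4,3,1} = 2
G(20) = mex{2,1,5,4,2} = 0
G(21) = mex{0,2,3,5,0} = 1
G(22) = mex{1,0,0,3,1} = 2
G(23) = mex{2,1,1,0,2} = 3
G(24) = mex{3,2,2,1,3} = 0
G(25) = mex{0,3,0,2,4} = 1
G(26) = mex{1,0,1,0,5} = 2
G(27) = mex{2,1,2,1,3} = 0
G(28) = mex{0,2,3,2,0} = 1
G(29) = mex{1,0,0,3,1} = 2
G(30) = mex{2,1,1,0,2} = 3
G(31) = mex{3,2,2,1,0} = 4
G(32) = mex{4,3,0,2,1} = 5
G(33) = mex{5,4,1,0,2} = 3

3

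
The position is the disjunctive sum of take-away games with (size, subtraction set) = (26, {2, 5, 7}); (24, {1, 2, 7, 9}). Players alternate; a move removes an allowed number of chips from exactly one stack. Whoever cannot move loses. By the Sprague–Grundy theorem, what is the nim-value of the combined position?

2

Stack A, S = {2, 5, 7}:
G(0) = 0
G(1) = mex{} = 0
G(2) = mex{0} = 1
G(3) = mex{0} = 1
G(4) = mex{1} = 0
G(5) = mex{1,0} = 2
G(6) = mex{0,0} = 1
G(7) = mex{2,1,0} = 3
G(8) = mex{1,1,0} = 2
G(9) = mex{3,0,1} = 2
G(10) = mex{2,2,1} = 0
G(11) = mex{2,1,0} = 3
G(12) = mex{0,3,2} = 1
G(13) = mex{3,2,1} = 0
G(14) = mex{1,2,3} = 0
G(15) = mex{0,0,2} = 1
G(16) = mex{0,3,2} = 1
G(17) = mex{1,1,0} = 2
G(18) = mex{1,0,3} = 2
G(19) = mex{2,0,1} = 3
G(20) = mex{2,1,0} = 3
G(21) = mex{3,1,0} = 2
G(22) = mex{3,2,1} = 0
G(23) = mex{2,2,1} = 0
G(24) = mex{0,3,2} = 1
G(25) = mex{0,3,2} = 1
G(26) = mex{1,2,3} = 0
G_A(26) = 0.
Stack B, S = {1, 2, 7, 9}:
n :  0  1  2  3  4  5  6  7  8  9 10 11 12 13 14 15 16 17 18 19 20 21 22 23 24
G :  0  1  2  0  1  2  0  1  2  3  4  0  1  2  0  1  2  0  1  2  3  4  0  1  2
G_B(24) = 2.
Combined Grundy value = 0 ⊕ 2 = 2.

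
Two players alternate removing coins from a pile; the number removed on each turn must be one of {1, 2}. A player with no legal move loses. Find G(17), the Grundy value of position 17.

2

n :  0  1  2  3  4  5  6  7  8  9 10 11 12 13 14 15 16 17
G :  0  1  2  0  1  2  0  1  2  0  1  2  0  1  2  0  1  2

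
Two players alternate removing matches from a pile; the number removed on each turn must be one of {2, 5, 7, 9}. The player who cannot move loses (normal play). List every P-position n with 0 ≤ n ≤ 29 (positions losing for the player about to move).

0, 1, 4, 12, 15, 16, 26, 27

n :  0  1  2  3  4  5  6  7  8  9 10 11 12 13 14 15 16 17 18 19 20 21 22 23 24 25 26 27 28 29
G :  0  0  1  1  0  2  1  3  2  2  3  3  0  4  1  0  0  1  1  2  2  3  3  2  4  3  0  0  1  1
P-positions are exactly the n with G(n) = 0.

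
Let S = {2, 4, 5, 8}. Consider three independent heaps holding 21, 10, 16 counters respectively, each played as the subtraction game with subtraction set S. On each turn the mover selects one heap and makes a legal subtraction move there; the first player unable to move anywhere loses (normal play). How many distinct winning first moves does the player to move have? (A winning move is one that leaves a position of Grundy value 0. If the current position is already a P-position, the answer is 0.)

5

All heaps use S = {2, 4, 5, 8}:
G(0) = 0
G(1) = mex{} = 0
G(2) = mex{0} = 1
G(3) = mex{0} = 1
G(4) = mex{1,0} = 2
G(5) = mex{1,0,0} = 2
G(6) = mex{2,1,0} = 3
G(7) = mex{2,1,1} = 0
G(8) = mex{3,2,1,0} = 4
G(9) = mex{0,2,2,0} = 1
G(10) = mex{4,3,2,1} = 0
G(11) = mex{1,0,3,1} = 2
G(12) = mex{0,4,0,2} = 1
G(13) = mex{2,1,4,2} = 0
G(14) = mex{1,0,1,3} = 2
G(15) = mex{0,2,0,0} = 1
G(16) = mex{2,1,2,4} = 0
G(17) = mex{1,0,1,1} = 2
G(18) = mex{0,2,0,0} = 1
G(19) = mex{2,1,2,2} = 0
G(20) = mex{1,0,1,1} = 2
G(21) = mex{0,2,0,0} = 1
Heap A: G(21) = 1.
Heap B: G(10) = 0.
Heap C: G(16) = 0.
Combined Grundy value = 1 ⊕ 0 ⊕ 0 = 1.
A winning move leaves total XOR = 0, i.e. changes one component's Grundy value g to g ⊕ X where X is the current total.
Heap A: need g' = 1⊕1 = 0. Options: 21−2→G=0, 21−4→G=2, 21−5→G=0, 21−8→G=0. Hits: 3.
Heap B: need g' = 0⊕1 = 1. Options: 10−2→G=4, 10−4→G=3, 10−5→G=2, 10−8→G=1. Hits: 1.
Heap C: need g' = 0⊕1 = 1. Options: 16−2→G=2, 16−4→G=1, 16−5→G=2, 16−8→G=4. Hits: 1.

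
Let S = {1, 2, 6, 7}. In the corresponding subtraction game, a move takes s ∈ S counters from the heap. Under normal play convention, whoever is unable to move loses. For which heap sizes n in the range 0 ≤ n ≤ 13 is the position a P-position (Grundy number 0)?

0, 3, 8, 11

n :  0  1  2  3  4  5  6  7  8  9 10 11 12 13
G :  0  1  2  0  1  2  3  4  0  1  2  0  1  2
P-positions are exactly the n with G(n) = 0.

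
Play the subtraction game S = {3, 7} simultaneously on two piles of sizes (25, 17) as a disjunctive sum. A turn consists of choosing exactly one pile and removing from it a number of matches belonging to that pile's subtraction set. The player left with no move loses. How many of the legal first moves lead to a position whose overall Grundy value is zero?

2

All piles use S = {3, 7}:
G(0) = 0
G(1) = mex{} = 0
G(2) = mex{} = 0
G(3) = mex{0} = 1
G(4) = mex{0} = 1
G(5) = mex{0} = 1
G(6) = mex{1} = 0
G(7) = mex{1,0} = 2
G(8) = mex{1,0} = 2
G(9) = mex{0,0} = 1
G(10) = mex{2,1} = 0
G(11) = mex{2,1} = 0
G(12) = mex{1,1} = 0
G(13) = mex{0,0} = 1
G(14) = mex{0,2} = 1
G(15) = mex{0,2} = 1
G(16) = mex{1,1} = 0
G(17) = mex{1,0} = 2
G(18) = mex{1,0} = 2
G(19) = mex{0,0} = 1
G(20) = mex{2,1} = 0
G(21) = mex{2,1} = 0
G(22) = mex{1,1} = 0
G(23) = mex{0,0} = 1
G(24) = mex{0,2} = 1
G(25) = mex{0,2} = 1
Pile A: G(25) = 1.
Pile B: G(17) = 2.
Combined Grundy value = 1 ⊕ 2 = 3.
A winning move leaves total XOR = 0, i.e. changes one component's Grundy value g to g ⊕ X where X is the current total.
Pile A: need g' = 1⊕3 = 2. Options: 25−3→G=0, 25−7→G=2. Hits: 1.
Pile B: need g' = 2⊕3 = 1. Options: 17−3→G=1, 17−7→G=0. Hits: 1.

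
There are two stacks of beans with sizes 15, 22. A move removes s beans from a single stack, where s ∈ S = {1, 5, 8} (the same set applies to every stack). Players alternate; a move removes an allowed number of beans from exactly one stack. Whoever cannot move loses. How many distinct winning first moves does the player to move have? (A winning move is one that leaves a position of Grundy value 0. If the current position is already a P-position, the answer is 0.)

1

All stacks use S = {1, 5, 8}:
n :  0  1  2  3  4  5  6  7  8  9 10 11 12 13 14 15 16 17 18 19 20 21 22
G :  0  1  0  1  0  1  0  1  2  3  2  3  2  0  1  0  1  0  1  0  1  2  3
Stack A: G(15) = 0.
Stack B: G(22) = 3.
Combined Grundy value = 0 ⊕ 3 = 3.
A winning move leaves total XOR = 0, i.e. changes one component's Grundy value g to g ⊕ X where X is the current total.
Stack A: need g' = 0⊕3 = 3. Options: 15−1→G=1, 15−5→G=2, 15−8→G=1. Hits: 0.
Stack B: need g' = 3⊕3 = 0. Options: 22−1→G=2, 22−5→G=0, 22−8→G=1. Hits: 1.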